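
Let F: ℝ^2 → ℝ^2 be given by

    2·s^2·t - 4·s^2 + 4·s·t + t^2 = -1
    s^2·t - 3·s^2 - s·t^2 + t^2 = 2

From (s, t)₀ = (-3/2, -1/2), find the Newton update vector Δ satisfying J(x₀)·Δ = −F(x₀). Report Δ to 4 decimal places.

(0.9553, 2.1676)

At (-3/2, -1/2): F = (-7.0000, -9.2500).
Jacobian J = [[4·s·t - 8·s + 4·t, 2·s^2 + 4·s + 2·t], [2·s·t - 6·s - t^2, s^2 - 2·s·t + 2·t]].
At the point, J = [[13.0000, -2.5000], [10.2500, -0.2500]] (det J = 22.3750).
Solving J·Δ = −F gives Δ = (0.9553, 2.1676).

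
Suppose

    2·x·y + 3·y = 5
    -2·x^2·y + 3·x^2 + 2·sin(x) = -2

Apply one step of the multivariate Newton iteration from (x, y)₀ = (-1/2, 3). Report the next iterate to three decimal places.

(-0.587, 2.760)

At (-1/2, 3): F = (1.000, 0.29115).
Jacobian J = [[2·y, 2·x + 3], [-4·x·y + 6·x + 2·cos(x), -2·x^2]].
At the point, J = [[6.000, 2.000], [4.75517, -0.500]] (det J = -12.51033).
Solving J·Δ = −F gives Δ = (-0.087, -0.240).
Then the next iterate is (x, y)₁ = (-0.587, 2.760).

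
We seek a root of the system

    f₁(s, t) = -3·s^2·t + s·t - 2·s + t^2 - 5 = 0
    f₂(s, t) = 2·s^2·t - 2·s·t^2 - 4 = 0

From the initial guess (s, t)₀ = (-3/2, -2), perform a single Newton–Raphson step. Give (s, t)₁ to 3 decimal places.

(-0.794, -1.757)

At (-3/2, -2): F = (18.500, -1.000).
Jacobian J = [[-6·s·t + t - 2, -3·s^2 + s + 2·t], [4·s·t - 2·t^2, 2·s^2 - 4·s·t]].
At the point, J = [[-22.000, -12.250], [4.000, -7.500]] (det J = 214.000).
Solving J·Δ = −F gives Δ = (0.706, 0.243).
Then the next iterate is (s, t)₁ = (-0.794, -1.757).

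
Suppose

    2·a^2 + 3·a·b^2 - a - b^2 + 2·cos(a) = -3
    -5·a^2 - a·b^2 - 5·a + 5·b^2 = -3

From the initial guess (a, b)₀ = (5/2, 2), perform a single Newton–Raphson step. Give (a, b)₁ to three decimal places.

At (5/2, 2): F = (37.39771, -30.750).
Jacobian J = [[4·a + 3·b^2 - 2·sin(a) - 1, 6·a·b - 2·b], [-10·a - b^2 - 5, -2·a·b + 10·b]].
At the point, J = [[19.80306, 26.000], [-34.000, 10.000]] (det J = 1082.03056).
Solving J·Δ = −F gives Δ = (-1.085, -0.612).
Then the next iterate is (a, b)₁ = (1.415, 1.388).

(1.415, 1.388)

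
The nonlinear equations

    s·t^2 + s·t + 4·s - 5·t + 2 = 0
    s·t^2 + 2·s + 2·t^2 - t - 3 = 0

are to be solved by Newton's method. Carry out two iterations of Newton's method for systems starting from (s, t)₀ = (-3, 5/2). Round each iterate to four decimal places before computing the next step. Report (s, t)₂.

(0.8039, 1.1300)

At (-3, 5/2): F = (-48.7500, -17.7500).
Jacobian J = [[t^2 + t + 4, 2·s·t + s - 5], [t^2 + 2, 2·s·t + 4·t - 1]].
At the point, J = [[12.7500, -23.0000], [8.2500, -6.0000]] (det J = 113.2500).
Solving J·Δ = −F gives Δ = (1.0221, -1.5530).
Then the next iterate is (s, t)₁ = (-1.9779, 0.9470).
Round to (-1.9779, 0.9470) and repeat: F = (-14.293470, -7.882981), J = [[5.843809, -10.724043], [2.896809, -0.958143]].
Δ = (2.7818, 0.1830), so (s, t)₂ = (0.8039, 1.1300).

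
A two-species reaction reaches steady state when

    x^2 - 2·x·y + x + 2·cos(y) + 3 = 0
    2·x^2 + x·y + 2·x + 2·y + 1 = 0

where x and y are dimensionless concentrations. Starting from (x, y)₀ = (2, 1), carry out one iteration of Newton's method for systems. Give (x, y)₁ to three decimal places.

(0.377, 1.213)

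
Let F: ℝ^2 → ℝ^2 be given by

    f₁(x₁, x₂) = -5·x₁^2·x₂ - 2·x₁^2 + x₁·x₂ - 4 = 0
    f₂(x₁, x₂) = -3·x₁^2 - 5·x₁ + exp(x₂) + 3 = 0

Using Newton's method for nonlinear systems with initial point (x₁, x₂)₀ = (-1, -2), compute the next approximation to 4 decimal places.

(-9.8733, 25.6198)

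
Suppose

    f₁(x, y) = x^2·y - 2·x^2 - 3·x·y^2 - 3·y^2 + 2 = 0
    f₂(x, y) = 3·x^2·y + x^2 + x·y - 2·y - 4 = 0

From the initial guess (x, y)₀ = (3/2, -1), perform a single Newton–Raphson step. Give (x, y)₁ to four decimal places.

(0.1571, -1.2240)

At (3/2, -1): F = (-12.2500, -8.0000).
Jacobian J = [[2·x·y - 4·x - 3·y^2, x^2 - 6·x·y - 6·y], [6·x·y + 2·x + y, 3·x^2 + x - 2]].
At the point, J = [[-12.0000, 17.2500], [-7.0000, 6.2500]] (det J = 45.7500).
Solving J·Δ = −F gives Δ = (-1.3429, -0.2240).
Then the next iterate is (x, y)₁ = (0.1571, -1.2240).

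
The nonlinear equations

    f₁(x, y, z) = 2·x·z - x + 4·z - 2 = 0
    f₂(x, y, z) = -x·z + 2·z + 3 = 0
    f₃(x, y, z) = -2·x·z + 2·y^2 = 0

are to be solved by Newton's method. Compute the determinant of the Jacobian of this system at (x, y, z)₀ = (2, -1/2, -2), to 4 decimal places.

-32.0000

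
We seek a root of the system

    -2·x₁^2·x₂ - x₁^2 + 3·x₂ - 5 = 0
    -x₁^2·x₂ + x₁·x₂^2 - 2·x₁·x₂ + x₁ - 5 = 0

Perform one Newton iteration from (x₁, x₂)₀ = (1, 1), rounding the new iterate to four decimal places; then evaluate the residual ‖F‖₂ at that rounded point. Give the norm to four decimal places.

14.1939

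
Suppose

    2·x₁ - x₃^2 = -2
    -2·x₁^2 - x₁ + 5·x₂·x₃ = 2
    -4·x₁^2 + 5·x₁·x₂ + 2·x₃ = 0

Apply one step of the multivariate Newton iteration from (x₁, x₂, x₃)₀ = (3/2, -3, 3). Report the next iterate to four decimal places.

(1.2377, -0.3432, 2.2459)

At (3/2, -3, 3): F = (-4.0000, -53.0000, -25.5000).
Jacobian J = [[2, 0, -2·x₃], [-4·x₁ - 1, 5·x₃, 5·x₂], [-8·x₁ + 5·x₂, 5·x₁, 2]].
At the point, J = [[2.0000, 0.0000, -6.0000], [-7.0000, 15.0000, -15.0000], [-27.0000, 7.5000, 2.0000]] (det J = -1830.0000).
Solving J·Δ = −F gives Δ = (-0.2623, 2.6568, -0.7541).
Then the next iterate is (x₁, x₂, x₃)₁ = (1.2377, -0.3432, 2.2459).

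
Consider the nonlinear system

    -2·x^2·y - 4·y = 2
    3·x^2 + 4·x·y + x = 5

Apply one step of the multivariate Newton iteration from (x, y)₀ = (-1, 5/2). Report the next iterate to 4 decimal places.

(-2.0000, -2.0000)

At (-1, 5/2): F = (-17.0000, -13.0000).
Jacobian J = [[-4·x·y, -2·x^2 - 4], [6·x + 4·y + 1, 4·x]].
At the point, J = [[10.0000, -6.0000], [5.0000, -4.0000]] (det J = -10.0000).
Solving J·Δ = −F gives Δ = (-1.0000, -4.5000).
Then the next iterate is (x, y)₁ = (-2.0000, -2.0000).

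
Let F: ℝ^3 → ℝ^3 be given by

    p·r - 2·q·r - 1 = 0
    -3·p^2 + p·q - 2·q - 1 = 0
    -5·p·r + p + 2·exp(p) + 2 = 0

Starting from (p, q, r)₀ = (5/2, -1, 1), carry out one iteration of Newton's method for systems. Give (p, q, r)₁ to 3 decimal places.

At (5/2, -1, 1): F = (3.500, -20.250, 16.36499).
Jacobian J = [[r, -2·r, p - 2·q], [-6·p + q, p - 2, 0], [-5·r + 2·exp(p) + 1, 0, -5·p]].
At the point, J = [[1.000, -2.000, 4.500], [-16.000, 0.500, 0.000], [20.36499, 0.000, -12.500]] (det J = 347.92878).
Solving J·Δ = −F gives Δ = (-1.286, -0.663, -0.787).
Then the next iterate is (p, q, r)₁ = (1.214, -1.663, 0.213).

(1.214, -1.663, 0.213)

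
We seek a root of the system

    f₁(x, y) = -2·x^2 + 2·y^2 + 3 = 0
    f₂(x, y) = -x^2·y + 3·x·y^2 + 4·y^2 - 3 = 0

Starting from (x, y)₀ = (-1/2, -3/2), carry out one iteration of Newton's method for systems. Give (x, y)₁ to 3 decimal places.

(1.766, 0.422)

At (-1/2, -3/2): F = (7.000, 3.000).
Jacobian J = [[-4·x, 4·y], [-2·x·y + 3·y^2, -x^2 + 6·x·y + 8·y]].
At the point, J = [[2.000, -6.000], [5.250, -7.750]] (det J = 16.000).
Solving J·Δ = −F gives Δ = (2.266, 1.922).
Then the next iterate is (x, y)₁ = (1.766, 0.422).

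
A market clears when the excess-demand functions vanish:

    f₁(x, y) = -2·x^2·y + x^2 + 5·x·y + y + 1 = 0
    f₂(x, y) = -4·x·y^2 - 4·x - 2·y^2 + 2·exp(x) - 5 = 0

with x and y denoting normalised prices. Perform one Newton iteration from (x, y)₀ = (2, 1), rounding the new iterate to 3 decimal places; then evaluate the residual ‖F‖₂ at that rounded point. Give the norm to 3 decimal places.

8.250

At (2, 1): F = (8.000, -8.22189).
Jacobian J = [[-4·x·y + 2·x + 5·y, -2·x^2 + 5·x + 1], [-4·y^2 + 2·exp(x) - 4, -8·x·y - 4·y]].
At the point, J = [[1.000, 3.000], [6.77811, -20.000]] (det J = -40.33434).
Solving J·Δ = −F gives Δ = (-3.355, -1.548).
Then the next iterate is (x, y)₁ = (-1.355, -0.548).
Re-evaluating at (-1.355, -0.548): F = (8.01301, 1.96293), so ‖F‖₂ = 8.250.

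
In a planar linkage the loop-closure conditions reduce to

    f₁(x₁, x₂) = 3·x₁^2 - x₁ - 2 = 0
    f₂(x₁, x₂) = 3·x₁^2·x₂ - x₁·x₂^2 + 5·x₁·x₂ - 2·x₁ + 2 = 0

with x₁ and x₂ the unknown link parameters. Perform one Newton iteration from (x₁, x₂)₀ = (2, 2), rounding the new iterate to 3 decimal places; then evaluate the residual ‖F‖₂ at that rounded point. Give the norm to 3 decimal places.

At (2, 2): F = (8.000, 34.000).
Jacobian J = [[6·x₁ - 1, 0], [6·x₁·x₂ - x₂^2 + 5·x₂ - 2, 3·x₁^2 - 2·x₁·x₂ + 5·x₁]].
At the point, J = [[11.000, 0.000], [28.000, 14.000]] (det J = 154.000).
Solving J·Δ = −F gives Δ = (-0.727, -0.974).
Then the next iterate is (x₁, x₂)₁ = (1.273, 1.026).
Re-evaluating at (1.273, 1.026): F = (1.58859, 9.63242), so ‖F‖₂ = 9.763.

9.763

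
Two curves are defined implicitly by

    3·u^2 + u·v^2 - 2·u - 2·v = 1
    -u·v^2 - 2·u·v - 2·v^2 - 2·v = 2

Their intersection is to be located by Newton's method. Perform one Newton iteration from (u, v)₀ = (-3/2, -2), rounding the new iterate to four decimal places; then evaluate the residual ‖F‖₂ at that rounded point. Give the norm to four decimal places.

2.2866

At (-3/2, -2): F = (6.7500, -6.0000).
Jacobian J = [[6·u + v^2 - 2, 2·u·v - 2], [-v^2 - 2·v, -2·u·v - 2·u - 4·v - 2]].
At the point, J = [[-7.0000, 4.0000], [0.0000, 3.0000]] (det J = -21.0000).
Solving J·Δ = −F gives Δ = (2.1071, 2.0000).
Then the next iterate is (u, v)₁ = (0.6071, 0.0000).
Re-evaluating at (0.6071, 0.0000): F = (-1.108489, -2.0000), so ‖F‖₂ = 2.2866.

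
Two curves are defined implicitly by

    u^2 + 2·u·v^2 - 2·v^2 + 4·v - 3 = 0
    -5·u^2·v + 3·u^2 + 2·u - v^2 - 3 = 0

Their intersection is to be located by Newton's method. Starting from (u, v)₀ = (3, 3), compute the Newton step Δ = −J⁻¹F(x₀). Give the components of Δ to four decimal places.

(-0.5951, -1.4185)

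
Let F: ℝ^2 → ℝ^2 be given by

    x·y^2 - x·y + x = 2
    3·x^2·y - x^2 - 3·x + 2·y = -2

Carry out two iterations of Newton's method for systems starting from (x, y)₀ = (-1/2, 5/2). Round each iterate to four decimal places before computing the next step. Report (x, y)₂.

(-0.5105, 4.9296)

At (-1/2, 5/2): F = (-4.3750, 10.1250).
Jacobian J = [[y^2 - y + 1, 2·x·y - x], [6·x·y - 2·x - 3, 3·x^2 + 2]].
At the point, J = [[4.7500, -2.0000], [-9.5000, 2.7500]] (det J = -5.9375).
Solving J·Δ = −F gives Δ = (1.3842, 1.1000).
Then the next iterate is (x, y)₁ = (0.8842, 3.6000).
Round to (0.8842, 3.6000) and repeat: F = (7.160312, 14.209134), J = [[10.3600, 5.482040], [14.330320, 4.345429]].
Δ = (-1.3947, 1.3296), so (x, y)₂ = (-0.5105, 4.9296).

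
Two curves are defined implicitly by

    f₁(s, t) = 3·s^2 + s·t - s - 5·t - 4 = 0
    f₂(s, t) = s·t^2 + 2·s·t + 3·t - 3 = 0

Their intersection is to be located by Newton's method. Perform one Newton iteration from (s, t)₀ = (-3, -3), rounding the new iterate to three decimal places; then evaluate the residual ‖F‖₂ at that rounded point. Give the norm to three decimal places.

At (-3, -3): F = (50.000, -21.000).
Jacobian J = [[6·s + t - 1, s - 5], [t^2 + 2·t, 2·s·t + 2·s + 3]].
At the point, J = [[-22.000, -8.000], [3.000, 15.000]] (det J = -306.000).
Solving J·Δ = −F gives Δ = (1.902, 1.020).
Then the next iterate is (s, t)₁ = (-1.098, -1.980).
Re-evaluating at (-1.098, -1.980): F = (12.78885, -8.89652), so ‖F‖₂ = 15.579.

15.579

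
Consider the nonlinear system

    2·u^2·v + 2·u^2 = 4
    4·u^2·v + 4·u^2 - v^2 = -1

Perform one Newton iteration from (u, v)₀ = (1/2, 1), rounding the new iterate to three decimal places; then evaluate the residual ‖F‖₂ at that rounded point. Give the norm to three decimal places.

At (1/2, 1): F = (-3.000, 2.000).
Jacobian J = [[4·u·v + 4·u, 2·u^2], [8·u·v + 8·u, 4·u^2 - 2·v]].
At the point, J = [[4.000, 0.500], [8.000, -1.000]] (det J = -8.000).
Solving J·Δ = −F gives Δ = (0.250, 4.000).
Then the next iterate is (u, v)₁ = (0.750, 5.000).
Re-evaluating at (0.750, 5.000): F = (2.750, -10.500), so ‖F‖₂ = 10.854.

10.854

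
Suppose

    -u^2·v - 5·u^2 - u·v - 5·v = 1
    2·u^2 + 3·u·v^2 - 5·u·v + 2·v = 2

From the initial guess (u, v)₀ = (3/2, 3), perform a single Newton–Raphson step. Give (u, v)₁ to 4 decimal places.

At (3/2, 3): F = (-38.5000, 26.5000).
Jacobian J = [[-2·u·v - 10·u - v, -u^2 - u - 5], [4·u + 3·v^2 - 5·v, 6·u·v - 5·u + 2]].
At the point, J = [[-27.0000, -8.7500], [18.0000, 21.5000]] (det J = -423.0000).
Solving J·Δ = −F gives Δ = (-1.4087, -0.0532).
Then the next iterate is (u, v)₁ = (0.0913, 2.9468).

(0.0913, 2.9468)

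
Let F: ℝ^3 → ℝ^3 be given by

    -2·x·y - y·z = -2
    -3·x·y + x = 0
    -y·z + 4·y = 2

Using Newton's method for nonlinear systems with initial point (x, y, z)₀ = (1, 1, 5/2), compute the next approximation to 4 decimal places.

(0.0000, 1.0000, 2.0000)

At (1, 1, 5/2): F = (-2.5000, -2.0000, -0.5000).
Jacobian J = [[-2·y, -2·x - z, -y], [-3·y + 1, -3·x, 0], [0, -z + 4, -y]].
At the point, J = [[-2.0000, -4.5000, -1.0000], [-2.0000, -3.0000, 0.0000], [0.0000, 1.5000, -1.0000]] (det J = 6.0000).
Solving J·Δ = −F gives Δ = (-1.0000, 0.0000, -0.5000).
Then the next iterate is (x, y, z)₁ = (0.0000, 1.0000, 2.0000).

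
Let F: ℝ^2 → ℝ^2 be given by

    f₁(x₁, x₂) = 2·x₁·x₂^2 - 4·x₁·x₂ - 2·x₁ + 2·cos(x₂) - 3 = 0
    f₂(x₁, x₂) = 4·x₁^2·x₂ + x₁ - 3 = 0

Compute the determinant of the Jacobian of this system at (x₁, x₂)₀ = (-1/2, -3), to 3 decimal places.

J = [[2·x₂^2 - 4·x₂ - 2, 4·x₁·x₂ - 4·x₁ - 2·sin(x₂)], [8·x₁·x₂ + 1, 4·x₁^2]].
At the point, J = [[28.000, 8.28224], [13.000, 1.000]].
det J = -79.669.

-79.669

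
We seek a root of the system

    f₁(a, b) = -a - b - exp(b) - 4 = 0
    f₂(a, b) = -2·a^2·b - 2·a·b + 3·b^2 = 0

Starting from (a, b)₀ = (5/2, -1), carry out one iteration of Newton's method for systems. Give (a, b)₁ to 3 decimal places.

At (5/2, -1): F = (-5.86788, 20.500).
Jacobian J = [[-1, -exp(b) - 1], [-4·a·b - 2·b, -2·a^2 - 2·a + 6·b]].
At the point, J = [[-1.000, -1.36788], [12.000, -23.500]] (det J = 39.91455).
Solving J·Δ = −F gives Δ = (-4.157, -1.251).
Then the next iterate is (a, b)₁ = (-1.657, -2.251).

(-1.657, -2.251)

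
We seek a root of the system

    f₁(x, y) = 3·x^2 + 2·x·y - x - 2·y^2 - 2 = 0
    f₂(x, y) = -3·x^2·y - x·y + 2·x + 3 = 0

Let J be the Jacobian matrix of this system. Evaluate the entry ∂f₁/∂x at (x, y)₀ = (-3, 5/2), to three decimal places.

∂f₁/∂x = 6·x + 2·y - 1.
At (-3, 5/2) this is -14.000.

-14.000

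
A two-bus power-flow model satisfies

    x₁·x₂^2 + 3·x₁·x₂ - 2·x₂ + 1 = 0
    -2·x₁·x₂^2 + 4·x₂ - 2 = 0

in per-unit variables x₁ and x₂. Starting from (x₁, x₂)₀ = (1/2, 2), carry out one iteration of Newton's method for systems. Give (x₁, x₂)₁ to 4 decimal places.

(0.7500, -1.0000)

At (1/2, 2): F = (2.0000, 2.0000).
Jacobian J = [[x₂^2 + 3·x₂, 2·x₁·x₂ + 3·x₁ - 2], [-2·x₂^2, -4·x₁·x₂ + 4]].
At the point, J = [[10.0000, 1.5000], [-8.0000, 0.0000]] (det J = 12.0000).
Solving J·Δ = −F gives Δ = (0.2500, -3.0000).
Then the next iterate is (x₁, x₂)₁ = (0.7500, -1.0000).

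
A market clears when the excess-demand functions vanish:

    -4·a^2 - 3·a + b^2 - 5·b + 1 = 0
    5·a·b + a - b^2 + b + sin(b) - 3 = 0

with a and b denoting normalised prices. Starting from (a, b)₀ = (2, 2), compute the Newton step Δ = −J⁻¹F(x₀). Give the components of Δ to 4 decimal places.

(-1.4011, -0.3793)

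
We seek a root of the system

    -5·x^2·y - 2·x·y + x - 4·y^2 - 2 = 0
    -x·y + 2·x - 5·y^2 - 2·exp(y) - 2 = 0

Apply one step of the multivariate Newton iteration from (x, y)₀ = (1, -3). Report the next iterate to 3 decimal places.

At (1, -3): F = (-16.000, -42.09957).
Jacobian J = [[-10·x·y - 2·y + 1, -5·x^2 - 2·x - 8·y], [-y + 2, -x - 10·y - 2·exp(y)]].
At the point, J = [[37.000, 17.000], [5.000, 28.90043]] (det J = 984.31576).
Solving J·Δ = −F gives Δ = (-0.257, 1.501).
Then the next iterate is (x, y)₁ = (0.743, -1.499).

(0.743, -1.499)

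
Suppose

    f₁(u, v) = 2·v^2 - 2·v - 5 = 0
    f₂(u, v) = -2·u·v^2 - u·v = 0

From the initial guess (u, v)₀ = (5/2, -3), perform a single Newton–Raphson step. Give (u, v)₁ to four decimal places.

(2.4881, -1.6429)

At (5/2, -3): F = (19.0000, -37.5000).
Jacobian J = [[0, 4·v - 2], [-2·v^2 - v, -4·u·v - u]].
At the point, J = [[0.0000, -14.0000], [-15.0000, 27.5000]] (det J = -210.0000).
Solving J·Δ = −F gives Δ = (-0.0119, 1.3571).
Then the next iterate is (u, v)₁ = (2.4881, -1.6429).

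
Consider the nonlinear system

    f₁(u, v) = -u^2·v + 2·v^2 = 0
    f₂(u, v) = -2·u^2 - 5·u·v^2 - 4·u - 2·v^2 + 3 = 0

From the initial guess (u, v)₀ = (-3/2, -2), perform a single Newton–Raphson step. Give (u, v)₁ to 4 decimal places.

At (-3/2, -2): F = (12.5000, 26.5000).
Jacobian J = [[-2·u·v, -u^2 + 4·v], [-4·u - 5·v^2 - 4, -10·u·v - 4·v]].
At the point, J = [[-6.0000, -10.2500], [-18.0000, -22.0000]] (det J = -52.5000).
Solving J·Δ = −F gives Δ = (-0.0643, 1.2571).
Then the next iterate is (u, v)₁ = (-1.5643, -0.7429).

(-1.5643, -0.7429)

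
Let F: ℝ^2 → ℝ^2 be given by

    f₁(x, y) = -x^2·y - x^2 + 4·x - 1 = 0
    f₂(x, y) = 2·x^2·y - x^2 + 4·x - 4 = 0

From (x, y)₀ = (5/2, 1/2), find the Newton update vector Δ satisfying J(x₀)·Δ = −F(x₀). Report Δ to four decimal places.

(1.7500, -1.0400)

At (5/2, 1/2): F = (-0.3750, 6.0000).
Jacobian J = [[-2·x·y - 2·x + 4, -x^2], [4·x·y - 2·x + 4, 2·x^2]].
At the point, J = [[-3.5000, -6.2500], [4.0000, 12.5000]] (det J = -18.7500).
Solving J·Δ = −F gives Δ = (1.7500, -1.0400).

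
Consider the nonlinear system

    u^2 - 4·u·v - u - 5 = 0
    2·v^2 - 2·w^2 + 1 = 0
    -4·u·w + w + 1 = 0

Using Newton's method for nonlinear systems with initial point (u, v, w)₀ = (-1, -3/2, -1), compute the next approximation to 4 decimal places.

At (-1, -3/2, -1): F = (-9.0000, 3.5000, -4.0000).
Jacobian J = [[2·u - 4·v - 1, -4·u, 0], [0, 4·v, -4·w], [-4·w, 0, -4·u + 1]].
At the point, J = [[3.0000, 4.0000, 0.0000], [0.0000, -6.0000, 4.0000], [4.0000, 0.0000, 5.0000]] (det J = -26.0000).
Solving J·Δ = −F gives Δ = (5.2308, -1.6731, -3.3846).
Then the next iterate is (u, v, w)₁ = (4.2308, -3.1731, -4.3846).

(4.2308, -3.1731, -4.3846)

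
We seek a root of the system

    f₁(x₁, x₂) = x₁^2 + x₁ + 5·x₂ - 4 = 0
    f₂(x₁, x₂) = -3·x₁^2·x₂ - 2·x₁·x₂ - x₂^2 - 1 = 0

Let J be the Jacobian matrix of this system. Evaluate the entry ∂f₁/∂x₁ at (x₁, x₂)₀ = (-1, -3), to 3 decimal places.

∂f₁/∂x₁ = 2·x₁ + 1.
At (-1, -3) this is -1.000.

-1.000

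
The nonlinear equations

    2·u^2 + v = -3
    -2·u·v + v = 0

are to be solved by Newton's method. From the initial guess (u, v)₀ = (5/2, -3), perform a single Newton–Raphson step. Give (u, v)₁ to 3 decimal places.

At (5/2, -3): F = (12.500, 12.000).
Jacobian J = [[4·u, 1], [-2·v, -2·u + 1]].
At the point, J = [[10.000, 1.000], [6.000, -4.000]] (det J = -46.000).
Solving J·Δ = −F gives Δ = (-1.348, 0.978).
Then the next iterate is (u, v)₁ = (1.152, -2.022).

(1.152, -2.022)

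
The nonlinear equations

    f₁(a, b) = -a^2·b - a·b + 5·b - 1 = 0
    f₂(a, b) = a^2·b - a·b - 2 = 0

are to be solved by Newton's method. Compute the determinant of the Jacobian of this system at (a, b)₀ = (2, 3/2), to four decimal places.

J = [[-2·a·b - b, -a^2 - a + 5], [2·a·b - b, a^2 - a]].
At the point, J = [[-7.5000, -1.0000], [4.5000, 2.0000]].
det J = -10.5000.

-10.5000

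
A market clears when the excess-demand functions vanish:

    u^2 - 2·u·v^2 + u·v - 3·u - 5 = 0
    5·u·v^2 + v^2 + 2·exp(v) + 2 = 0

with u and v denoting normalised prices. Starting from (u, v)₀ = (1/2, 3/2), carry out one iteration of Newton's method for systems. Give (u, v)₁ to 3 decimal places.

(-0.999, 1.399)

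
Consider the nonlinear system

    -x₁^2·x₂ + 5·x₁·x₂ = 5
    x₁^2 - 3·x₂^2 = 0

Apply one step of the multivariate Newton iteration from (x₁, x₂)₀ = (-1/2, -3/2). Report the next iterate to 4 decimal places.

At (-1/2, -3/2): F = (-0.8750, -6.5000).
Jacobian J = [[-2·x₁·x₂ + 5·x₂, -x₁^2 + 5·x₁], [2·x₁, -6·x₂]].
At the point, J = [[-9.0000, -2.7500], [-1.0000, 9.0000]] (det J = -83.7500).
Solving J·Δ = −F gives Δ = (-0.3075, 0.6881).
Then the next iterate is (x₁, x₂)₁ = (-0.8075, -0.8119).

(-0.8075, -0.8119)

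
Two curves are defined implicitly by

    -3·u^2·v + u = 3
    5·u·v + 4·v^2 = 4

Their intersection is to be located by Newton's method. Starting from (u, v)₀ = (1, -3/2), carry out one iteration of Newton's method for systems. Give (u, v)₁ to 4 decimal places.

(0.7297, -1.5676)

At (1, -3/2): F = (2.5000, -2.5000).
Jacobian J = [[-6·u·v + 1, -3·u^2], [5·v, 5·u + 8·v]].
At the point, J = [[10.0000, -3.0000], [-7.5000, -7.0000]] (det J = -92.5000).
Solving J·Δ = −F gives Δ = (-0.2703, -0.0676).
Then the next iterate is (u, v)₁ = (0.7297, -1.5676).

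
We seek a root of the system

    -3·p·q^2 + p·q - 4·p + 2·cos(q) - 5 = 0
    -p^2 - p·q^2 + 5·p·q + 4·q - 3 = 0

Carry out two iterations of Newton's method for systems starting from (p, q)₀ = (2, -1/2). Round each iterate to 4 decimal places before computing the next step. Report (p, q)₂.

At (2, -1/2): F = (-13.744835, -14.5000).
Jacobian J = [[-3·q^2 + q - 4, -6·p·q + p - 2·sin(q)], [-2·p - q^2 + 5·q, -2·p·q + 5·p + 4]].
At the point, J = [[-5.2500, 8.958851], [-6.7500, 16.0000]] (det J = -23.527755).
Solving J·Δ = −F gives Δ = (-3.8259, -0.7078).
Then the next iterate is (p, q)₁ = (-1.8259, -1.2078).
Round to (-1.8259, -1.2078) and repeat: F = (13.209840, 2.525087), J = [[-9.584143, -13.188158], [-3.845981, -9.540144]].
Δ = (2.2775, -0.6535), so (p, q)₂ = (0.4516, -1.8613).

(0.4516, -1.8613)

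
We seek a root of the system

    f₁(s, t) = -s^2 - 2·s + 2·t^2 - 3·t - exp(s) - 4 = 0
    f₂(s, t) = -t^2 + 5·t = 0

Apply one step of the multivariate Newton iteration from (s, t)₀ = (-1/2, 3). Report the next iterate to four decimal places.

(36.3144, 9.0000)

At (-1/2, 3): F = (5.143469, 6.0000).
Jacobian J = [[-2·s - exp(s) - 2, 4·t - 3], [0, -2·t + 5]].
At the point, J = [[-1.606531, 9.0000], [0.0000, -1.0000]] (det J = 1.606531).
Solving J·Δ = −F gives Δ = (36.8144, 6.0000).
Then the next iterate is (s, t)₁ = (36.3144, 9.0000).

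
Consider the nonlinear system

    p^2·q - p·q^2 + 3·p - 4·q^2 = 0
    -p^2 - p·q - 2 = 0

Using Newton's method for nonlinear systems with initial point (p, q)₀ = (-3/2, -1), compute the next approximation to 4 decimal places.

(-0.2064, -0.6163)

At (-3/2, -1): F = (-9.2500, -5.7500).
Jacobian J = [[2·p·q - q^2 + 3, p^2 - 2·p·q - 8·q], [-2·p - q, -p]].
At the point, J = [[5.0000, 7.2500], [4.0000, 1.5000]] (det J = -21.5000).
Solving J·Δ = −F gives Δ = (1.2936, 0.3837).
Then the next iterate is (p, q)₁ = (-0.2064, -0.6163).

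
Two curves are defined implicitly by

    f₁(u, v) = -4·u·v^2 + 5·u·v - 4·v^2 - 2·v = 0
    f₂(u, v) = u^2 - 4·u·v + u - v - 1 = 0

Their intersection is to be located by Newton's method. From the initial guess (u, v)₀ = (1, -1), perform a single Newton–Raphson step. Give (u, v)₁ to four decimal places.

(0.3295, -0.7386)

At (1, -1): F = (-11.0000, 6.0000).
Jacobian J = [[-4·v^2 + 5·v, -8·u·v + 5·u - 8·v - 2], [2·u - 4·v + 1, -4·u - 1]].
At the point, J = [[-9.0000, 19.0000], [7.0000, -5.0000]] (det J = -88.0000).
Solving J·Δ = −F gives Δ = (-0.6705, 0.2614).
Then the next iterate is (u, v)₁ = (0.3295, -0.7386).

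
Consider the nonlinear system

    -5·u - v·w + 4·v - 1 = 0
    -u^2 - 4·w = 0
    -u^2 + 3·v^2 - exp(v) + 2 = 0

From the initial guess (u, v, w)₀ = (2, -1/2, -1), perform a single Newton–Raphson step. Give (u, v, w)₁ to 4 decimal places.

(0.5448, 0.5992, 0.4552)

At (2, -1/2, -1): F = (-13.5000, 0.0000, -1.856531).
Jacobian J = [[-5, -w + 4, -v], [-2·u, 0, -4], [-2·u, 6·v - exp(v), 0]].
At the point, J = [[-5.0000, 5.0000, 0.5000], [-4.0000, 0.0000, -4.0000], [-4.0000, -3.606531, 0.0000]] (det J = 159.343675).
Solving J·Δ = −F gives Δ = (-1.4552, 1.0992, 1.4552).
Then the next iterate is (u, v, w)₁ = (0.5448, 0.5992, 0.4552).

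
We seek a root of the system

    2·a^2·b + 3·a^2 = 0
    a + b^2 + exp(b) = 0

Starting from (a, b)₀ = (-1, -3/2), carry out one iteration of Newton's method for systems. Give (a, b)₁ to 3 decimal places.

(-2.473, -1.500)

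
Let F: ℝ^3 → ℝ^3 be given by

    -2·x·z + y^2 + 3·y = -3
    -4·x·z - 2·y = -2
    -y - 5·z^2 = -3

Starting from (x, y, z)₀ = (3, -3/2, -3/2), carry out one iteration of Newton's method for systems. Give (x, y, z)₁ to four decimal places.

(0.8833, 0.2500, -0.9333)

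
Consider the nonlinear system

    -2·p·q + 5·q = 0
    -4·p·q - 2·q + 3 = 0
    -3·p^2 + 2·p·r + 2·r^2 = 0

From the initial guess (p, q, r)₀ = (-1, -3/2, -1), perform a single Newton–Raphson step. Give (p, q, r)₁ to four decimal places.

(-1.5833, 0.2500, -1.2222)

At (-1, -3/2, -1): F = (-10.5000, 0.0000, 1.0000).
Jacobian J = [[-2·q, -2·p + 5, 0], [-4·q, -4·p - 2, 0], [-6·p + 2·r, 0, 2·p + 4·r]].
At the point, J = [[3.0000, 7.0000, 0.0000], [6.0000, 2.0000, 0.0000], [4.0000, 0.0000, -6.0000]] (det J = 216.0000).
Solving J·Δ = −F gives Δ = (-0.5833, 1.7500, -0.2222).
Then the next iterate is (p, q, r)₁ = (-1.5833, 0.2500, -1.2222).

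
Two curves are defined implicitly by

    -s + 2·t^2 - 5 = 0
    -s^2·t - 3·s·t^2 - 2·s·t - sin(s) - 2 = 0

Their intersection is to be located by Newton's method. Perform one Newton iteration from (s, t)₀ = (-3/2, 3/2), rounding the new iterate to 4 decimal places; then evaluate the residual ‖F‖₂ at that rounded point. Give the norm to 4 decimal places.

20.6688

At (-3/2, 3/2): F = (1.0000, 10.247495).
Jacobian J = [[-1, 4·t], [-2·s·t - 3·t^2 - 2·t - cos(s), -s^2 - 6·s·t - 2·s]].
At the point, J = [[-1.0000, 6.0000], [-5.320737, 14.2500]] (det J = 17.674423).
Solving J·Δ = −F gives Δ = (2.6725, 0.2788).
Then the next iterate is (s, t)₁ = (1.1725, 1.7788).
Re-evaluating at (1.1725, 1.7788): F = (0.155759, -20.668251), so ‖F‖₂ = 20.6688.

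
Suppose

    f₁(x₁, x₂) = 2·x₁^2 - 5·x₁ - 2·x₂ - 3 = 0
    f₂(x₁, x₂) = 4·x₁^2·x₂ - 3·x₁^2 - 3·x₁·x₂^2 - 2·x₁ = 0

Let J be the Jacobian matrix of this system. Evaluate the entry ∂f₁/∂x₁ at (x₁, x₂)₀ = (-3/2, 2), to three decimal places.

∂f₁/∂x₁ = 4·x₁ - 5.
At (-3/2, 2) this is -11.000.

-11.000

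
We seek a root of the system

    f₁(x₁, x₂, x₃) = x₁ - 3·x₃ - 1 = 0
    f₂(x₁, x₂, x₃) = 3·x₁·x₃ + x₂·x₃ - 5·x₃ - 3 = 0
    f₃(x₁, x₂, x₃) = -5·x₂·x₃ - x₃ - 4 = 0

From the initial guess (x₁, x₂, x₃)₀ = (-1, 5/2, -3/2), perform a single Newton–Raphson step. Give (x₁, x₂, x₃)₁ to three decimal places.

At (-1, 5/2, -3/2): F = (2.500, 5.250, 16.250).
Jacobian J = [[1, 0, -3], [3·x₃, x₃, 3·x₁ + x₂ - 5], [0, -5·x₃, -5·x₂ - 1]].
At the point, J = [[1.000, 0.000, -3.000], [-4.500, -1.500, -5.500], [0.000, 7.500, -13.500]] (det J = 162.750).
Solving J·Δ = −F gives Δ = (0.230, -0.528, 0.910).
Then the next iterate is (x₁, x₂, x₃)₁ = (-0.770, 1.972, -0.590).

(-0.770, 1.972, -0.590)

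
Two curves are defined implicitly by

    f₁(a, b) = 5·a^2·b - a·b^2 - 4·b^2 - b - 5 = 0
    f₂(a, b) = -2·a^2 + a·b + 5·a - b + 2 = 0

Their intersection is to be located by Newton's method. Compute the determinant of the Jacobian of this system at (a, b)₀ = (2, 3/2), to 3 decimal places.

J = [[10·a·b - b^2, 5·a^2 - 2·a·b - 8·b - 1], [-4·a + b + 5, a - 1]].
At the point, J = [[27.750, 1.000], [-1.500, 1.000]].
det J = 29.250.

29.250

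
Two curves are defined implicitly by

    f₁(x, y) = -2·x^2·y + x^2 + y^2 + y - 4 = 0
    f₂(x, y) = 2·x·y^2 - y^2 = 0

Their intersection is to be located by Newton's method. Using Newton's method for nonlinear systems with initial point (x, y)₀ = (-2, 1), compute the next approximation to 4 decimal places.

At (-2, 1): F = (-6.0000, -5.0000).
Jacobian J = [[-4·x·y + 2·x, -2·x^2 + 2·y + 1], [2·y^2, 4·x·y - 2·y]].
At the point, J = [[4.0000, -5.0000], [2.0000, -10.0000]] (det J = -30.0000).
Solving J·Δ = −F gives Δ = (1.1667, -0.2667).
Then the next iterate is (x, y)₁ = (-0.8333, 0.7333).

(-0.8333, 0.7333)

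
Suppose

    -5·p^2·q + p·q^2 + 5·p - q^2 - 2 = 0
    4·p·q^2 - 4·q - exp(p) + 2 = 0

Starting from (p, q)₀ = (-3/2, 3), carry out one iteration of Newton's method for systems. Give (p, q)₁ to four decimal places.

(-0.8355, 1.9888)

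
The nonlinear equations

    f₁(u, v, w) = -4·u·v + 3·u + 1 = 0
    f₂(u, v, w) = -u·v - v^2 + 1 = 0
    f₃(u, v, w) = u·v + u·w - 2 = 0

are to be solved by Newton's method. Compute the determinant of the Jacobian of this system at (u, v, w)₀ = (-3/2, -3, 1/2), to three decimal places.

J = [[-4·v + 3, -4·u, 0], [-v, -u - 2·v, 0], [v + w, u, u]].
At the point, J = [[15.000, 6.000, 0.000], [3.000, 7.500, 0.000], [-2.500, -1.500, -1.500]].
det J = -141.750.

-141.750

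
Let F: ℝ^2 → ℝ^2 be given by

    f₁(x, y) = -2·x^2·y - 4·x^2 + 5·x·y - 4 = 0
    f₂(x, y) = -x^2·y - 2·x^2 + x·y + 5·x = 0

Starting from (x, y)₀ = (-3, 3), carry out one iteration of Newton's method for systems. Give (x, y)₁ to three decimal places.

(-1.280, 2.698)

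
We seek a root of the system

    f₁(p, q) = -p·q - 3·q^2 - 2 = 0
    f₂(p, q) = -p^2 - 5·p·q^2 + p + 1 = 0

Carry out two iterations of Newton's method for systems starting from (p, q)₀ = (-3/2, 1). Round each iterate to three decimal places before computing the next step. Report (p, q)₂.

(-5.999, 1.841)

At (-3/2, 1): F = (-3.500, 4.750).
Jacobian J = [[-q, -p - 6·q], [-2·p - 5·q^2 + 1, -10·p·q]].
At the point, J = [[-1.000, -4.500], [-1.000, 15.000]] (det J = -19.500).
Solving J·Δ = −F gives Δ = (-1.596, -0.423).
Then the next iterate is (p, q)₁ = (-3.096, 0.577).
Round to (-3.096, 0.577) and repeat: F = (-1.21240, -6.52748), J = [[-0.577, -0.366], [5.52736, 17.86392]].
Δ = (-2.903, 1.264), so (p, q)₂ = (-5.999, 1.841).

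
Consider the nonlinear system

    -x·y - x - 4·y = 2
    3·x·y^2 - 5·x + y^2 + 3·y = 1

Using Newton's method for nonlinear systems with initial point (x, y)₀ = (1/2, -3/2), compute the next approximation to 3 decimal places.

(5.800, 0.033)

At (1/2, -3/2): F = (4.250, -2.375).
Jacobian J = [[-y - 1, -x - 4], [3·y^2 - 5, 6·x·y + 2·y + 3]].
At the point, J = [[0.500, -4.500], [1.750, -4.500]] (det J = 5.625).
Solving J·Δ = −F gives Δ = (5.300, 1.533).
Then the next iterate is (x, y)₁ = (5.800, 0.033).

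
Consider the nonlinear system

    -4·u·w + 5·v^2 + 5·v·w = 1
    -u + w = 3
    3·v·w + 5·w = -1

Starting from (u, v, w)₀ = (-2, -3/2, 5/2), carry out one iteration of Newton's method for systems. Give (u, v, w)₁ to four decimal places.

At (-2, -3/2, 5/2): F = (11.5000, 1.5000, 2.2500).
Jacobian J = [[-4·w, 10·v + 5·w, -4·u + 5·v], [-1, 0, 1], [0, 3·w, 3·v + 5]].
At the point, J = [[-10.0000, -2.5000, 0.5000], [-1.0000, 0.0000, 1.0000], [0.0000, 7.5000, 0.5000]] (det J = 70.0000).
Solving J·Δ = −F gives Δ = (1.2054, -0.2804, -0.2946).
Then the next iterate is (u, v, w)₁ = (-0.7946, -1.7804, 2.2054).

(-0.7946, -1.7804, 2.2054)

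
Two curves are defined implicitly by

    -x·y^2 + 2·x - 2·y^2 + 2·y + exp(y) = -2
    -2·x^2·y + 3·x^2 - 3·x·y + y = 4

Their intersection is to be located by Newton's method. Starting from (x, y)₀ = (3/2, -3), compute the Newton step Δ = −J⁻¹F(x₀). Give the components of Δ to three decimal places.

(-0.461, 1.268)

At (3/2, -3): F = (-32.45021, 26.750).
Jacobian J = [[-y^2 + 2, -2·x·y - 4·y + exp(y) + 2], [-4·x·y + 6·x - 3·y, -2·x^2 - 3·x + 1]].
At the point, J = [[-7.000, 23.04979], [36.000, -8.000]] (det J = -773.79233).
Solving J·Δ = −F gives Δ = (-0.461, 1.268).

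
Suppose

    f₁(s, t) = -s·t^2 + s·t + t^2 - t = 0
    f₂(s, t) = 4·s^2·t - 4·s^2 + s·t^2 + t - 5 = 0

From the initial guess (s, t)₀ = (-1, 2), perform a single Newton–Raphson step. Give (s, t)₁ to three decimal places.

(-2.000, 1.000)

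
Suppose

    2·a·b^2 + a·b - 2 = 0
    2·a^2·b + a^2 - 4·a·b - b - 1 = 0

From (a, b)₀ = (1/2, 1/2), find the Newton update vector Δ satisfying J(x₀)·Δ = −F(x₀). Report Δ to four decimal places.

(2.7000, -0.8000)

At (1/2, 1/2): F = (-1.5000, -2.0000).
Jacobian J = [[2·b^2 + b, 4·a·b + a], [4·a·b + 2·a - 4·b, 2·a^2 - 4·a - 1]].
At the point, J = [[1.0000, 1.5000], [0.0000, -2.5000]] (det J = -2.5000).
Solving J·Δ = −F gives Δ = (2.7000, -0.8000).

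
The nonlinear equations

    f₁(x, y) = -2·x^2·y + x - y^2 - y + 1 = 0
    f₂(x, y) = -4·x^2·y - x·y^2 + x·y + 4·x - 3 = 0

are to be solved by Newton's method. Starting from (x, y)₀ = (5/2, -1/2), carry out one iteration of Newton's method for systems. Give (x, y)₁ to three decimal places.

(2.055, 0.086)

At (5/2, -1/2): F = (10.000, 17.625).
Jacobian J = [[-4·x·y + 1, -2·x^2 - 2·y - 1], [-8·x·y - y^2 + y + 4, -4·x^2 - 2·x·y + x]].
At the point, J = [[6.000, -12.500], [13.250, -20.000]] (det J = 45.625).
Solving J·Δ = −F gives Δ = (-0.445, 0.586).
Then the next iterate is (x, y)₁ = (2.055, 0.086).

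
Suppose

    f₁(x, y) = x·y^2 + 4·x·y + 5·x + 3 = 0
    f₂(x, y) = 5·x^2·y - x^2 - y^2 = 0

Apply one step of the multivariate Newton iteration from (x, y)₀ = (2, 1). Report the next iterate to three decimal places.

(21.500, -17.167)

At (2, 1): F = (23.000, 15.000).
Jacobian J = [[y^2 + 4·y + 5, 2·x·y + 4·x], [10·x·y - 2·x, 5·x^2 - 2·y]].
At the point, J = [[10.000, 12.000], [16.000, 18.000]] (det J = -12.000).
Solving J·Δ = −F gives Δ = (19.500, -18.167).
Then the next iterate is (x, y)₁ = (21.500, -17.167).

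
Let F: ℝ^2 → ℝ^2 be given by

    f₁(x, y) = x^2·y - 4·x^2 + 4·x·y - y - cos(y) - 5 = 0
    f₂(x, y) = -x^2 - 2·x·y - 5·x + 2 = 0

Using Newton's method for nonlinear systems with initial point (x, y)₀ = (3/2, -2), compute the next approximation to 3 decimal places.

(0.578, -1.353)

At (3/2, -2): F = (-28.08385, -1.750).
Jacobian J = [[2·x·y - 8·x + 4·y, x^2 + 4·x + sin(y) - 1], [-2·x - 2·y - 5, -2·x]].
At the point, J = [[-26.000, 6.34070], [-4.000, -3.000]] (det J = 103.36281).
Solving J·Δ = −F gives Δ = (-0.922, 0.647).
Then the next iterate is (x, y)₁ = (0.578, -1.353).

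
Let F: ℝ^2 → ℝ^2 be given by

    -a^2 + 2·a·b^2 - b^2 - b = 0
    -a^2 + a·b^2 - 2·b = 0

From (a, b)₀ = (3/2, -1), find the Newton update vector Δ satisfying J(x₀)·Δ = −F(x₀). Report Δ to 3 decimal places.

At (3/2, -1): F = (0.750, 1.250).
Jacobian J = [[-2·a + 2·b^2, 4·a·b - 2·b - 1], [-2·a + b^2, 2·a·b - 2]].
At the point, J = [[-1.000, -5.000], [-2.000, -5.000]] (det J = -5.000).
Solving J·Δ = −F gives Δ = (0.500, 0.050).

(0.500, 0.050)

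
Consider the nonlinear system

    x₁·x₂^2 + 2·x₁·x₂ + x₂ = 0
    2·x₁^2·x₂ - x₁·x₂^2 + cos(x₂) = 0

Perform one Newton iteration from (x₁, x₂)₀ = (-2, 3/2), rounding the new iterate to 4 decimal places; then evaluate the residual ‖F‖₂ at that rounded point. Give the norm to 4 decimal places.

At (-2, 3/2): F = (-9.0000, 16.570737).
Jacobian J = [[x₂^2 + 2·x₂, 2·x₁·x₂ + 2·x₁ + 1], [4·x₁·x₂ - x₂^2, 2·x₁^2 - 2·x₁·x₂ - sin(x₂)]].
At the point, J = [[5.2500, -9.0000], [-14.2500, 13.002505]] (det J = -59.986849).
Solving J·Δ = −F gives Δ = (0.5354, -0.6877).
Then the next iterate is (x₁, x₂)₁ = (-1.4646, 0.8123).
Re-evaluating at (-1.4646, 0.8123): F = (-2.533478, 5.139073), so ‖F‖₂ = 5.7296.

5.7296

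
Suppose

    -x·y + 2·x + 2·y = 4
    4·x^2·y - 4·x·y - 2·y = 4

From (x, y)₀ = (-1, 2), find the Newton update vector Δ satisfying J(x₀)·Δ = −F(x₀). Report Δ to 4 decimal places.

(0.3333, 0.0000)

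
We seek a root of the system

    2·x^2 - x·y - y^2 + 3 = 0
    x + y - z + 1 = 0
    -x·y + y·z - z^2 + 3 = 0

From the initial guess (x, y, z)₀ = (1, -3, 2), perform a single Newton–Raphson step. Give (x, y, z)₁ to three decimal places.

(-2.591, 2.227, 0.636)

At (1, -3, 2): F = (-1.000, -3.000, -4.000).
Jacobian J = [[4·x - y, -x - 2·y, 0], [1, 1, -1], [-y, -x + z, y - 2·z]].
At the point, J = [[7.000, 5.000, 0.000], [1.000, 1.000, -1.000], [3.000, 1.000, -7.000]] (det J = -22.000).
Solving J·Δ = −F gives Δ = (-3.591, 5.227, -1.364).
Then the next iterate is (x, y, z)₁ = (-2.591, 2.227, 0.636).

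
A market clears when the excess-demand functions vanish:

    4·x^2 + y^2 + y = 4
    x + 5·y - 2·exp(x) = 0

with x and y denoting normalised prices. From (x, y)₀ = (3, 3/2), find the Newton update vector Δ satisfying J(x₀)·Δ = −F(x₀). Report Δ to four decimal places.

(-1.0750, -2.4875)

At (3, 3/2): F = (35.7500, -29.671074).
Jacobian J = [[8·x, 2·y + 1], [-2·exp(x) + 1, 5]].
At the point, J = [[24.0000, 4.0000], [-39.171074, 5.0000]] (det J = 276.684295).
Solving J·Δ = −F gives Δ = (-1.0750, -2.4875).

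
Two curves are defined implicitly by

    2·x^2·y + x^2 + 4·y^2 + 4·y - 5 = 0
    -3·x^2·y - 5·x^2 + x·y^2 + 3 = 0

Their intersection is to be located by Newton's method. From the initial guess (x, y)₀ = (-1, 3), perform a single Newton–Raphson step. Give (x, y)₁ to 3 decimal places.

(-0.848, 1.404)

At (-1, 3): F = (50.000, -20.000).
Jacobian J = [[4·x·y + 2·x, 2·x^2 + 8·y + 4], [-6·x·y - 10·x + y^2, -3·x^2 + 2·x·y]].
At the point, J = [[-14.000, 30.000], [37.000, -9.000]] (det J = -984.000).
Solving J·Δ = −F gives Δ = (0.152, -1.596).
Then the next iterate is (x, y)₁ = (-0.848, 1.404).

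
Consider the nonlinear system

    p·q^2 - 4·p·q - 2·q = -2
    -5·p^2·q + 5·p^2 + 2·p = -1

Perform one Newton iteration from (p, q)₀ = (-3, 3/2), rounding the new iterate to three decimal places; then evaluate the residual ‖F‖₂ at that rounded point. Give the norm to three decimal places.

1.503

At (-3, 3/2): F = (10.250, -27.500).
Jacobian J = [[q^2 - 4·q, 2·p·q - 4·p - 2], [-10·p·q + 10·p + 2, -5·p^2]].
At the point, J = [[-3.750, 1.000], [17.000, -45.000]] (det J = 151.750).
Solving J·Δ = −F gives Δ = (2.858, 0.469).
Then the next iterate is (p, q)₁ = (-0.142, 1.969).
Re-evaluating at (-0.142, 1.969): F = (-1.37014, 0.61831), so ‖F‖₂ = 1.503.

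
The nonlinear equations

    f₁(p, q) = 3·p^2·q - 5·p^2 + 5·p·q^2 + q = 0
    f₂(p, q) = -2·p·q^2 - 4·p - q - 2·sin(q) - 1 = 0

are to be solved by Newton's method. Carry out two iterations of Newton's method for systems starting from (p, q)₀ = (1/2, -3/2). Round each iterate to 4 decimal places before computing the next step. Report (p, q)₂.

At (1/2, -3/2): F = (1.7500, -1.755010).
Jacobian J = [[6·p·q - 10·p + 5·q^2, 3·p^2 + 10·p·q + 1], [-2·q^2 - 4, -4·p·q - 2·cos(q) - 1]].
At the point, J = [[1.7500, -5.7500], [-8.5000, 1.858526]] (det J = -45.622580).
Solving J·Δ = −F gives Δ = (-0.1499, 0.2587).
Then the next iterate is (p, q)₁ = (0.3501, -1.2413).
Round to (0.3501, -1.2413) and repeat: F = (0.386627, -0.345575), J = [[1.595654, -2.978081], [-7.081651, 0.091184]].
Δ = (-0.0475, 0.1044), so (p, q)₂ = (0.3026, -1.1369).

(0.3026, -1.1369)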